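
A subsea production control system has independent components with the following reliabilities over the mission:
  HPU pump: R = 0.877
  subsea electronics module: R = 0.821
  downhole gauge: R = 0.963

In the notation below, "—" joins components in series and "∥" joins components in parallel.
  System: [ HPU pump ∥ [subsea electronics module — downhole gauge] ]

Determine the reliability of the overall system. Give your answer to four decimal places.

0.9742

Series (subsea electronics module and downhole gauge): 0.821000 × 0.963000 = 0.790623
Parallel (HPU pump and [0.790623]): 1 − (1 − 0.877000)(1 − 0.790623) = 0.9742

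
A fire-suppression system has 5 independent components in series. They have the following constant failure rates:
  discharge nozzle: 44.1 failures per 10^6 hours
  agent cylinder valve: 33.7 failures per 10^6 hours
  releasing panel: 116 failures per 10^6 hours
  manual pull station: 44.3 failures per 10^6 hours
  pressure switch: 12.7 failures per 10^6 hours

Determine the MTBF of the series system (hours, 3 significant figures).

3990

Series of exponential components: λ_sys = Σ λ_i
λ_sys = 0.0000441 + 0.0000337 + 0.000116 + 0.0000443 + 0.0000127 = 2.5080e-04 /h
MTBF = 1 / λ_sys = 3990 h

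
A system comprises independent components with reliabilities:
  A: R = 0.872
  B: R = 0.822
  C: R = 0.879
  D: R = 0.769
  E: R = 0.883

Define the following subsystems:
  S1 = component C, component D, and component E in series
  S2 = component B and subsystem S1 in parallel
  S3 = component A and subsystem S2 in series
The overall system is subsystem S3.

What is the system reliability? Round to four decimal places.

0.8094

Series (C, D, and E): 0.879000 × 0.769000 × 0.883000 = 0.596865
Parallel (B and [0.596865]): 1 − (1 − 0.822000)(1 − 0.596865) = 0.928242
Series (A and [0.928242]): 0.872000 × 0.928242 = 0.8094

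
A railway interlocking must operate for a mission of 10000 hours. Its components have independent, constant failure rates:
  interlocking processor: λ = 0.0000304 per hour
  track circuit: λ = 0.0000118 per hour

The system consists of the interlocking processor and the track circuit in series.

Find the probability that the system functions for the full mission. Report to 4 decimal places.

0.6557

R(interlocking processor) = exp(−0.0000304 × 10000) = 0.737861
R(track circuit) = exp(−0.0000118 × 10000) = 0.888696
Series (interlocking processor and track circuit): 0.737861 × 0.888696 = 0.6557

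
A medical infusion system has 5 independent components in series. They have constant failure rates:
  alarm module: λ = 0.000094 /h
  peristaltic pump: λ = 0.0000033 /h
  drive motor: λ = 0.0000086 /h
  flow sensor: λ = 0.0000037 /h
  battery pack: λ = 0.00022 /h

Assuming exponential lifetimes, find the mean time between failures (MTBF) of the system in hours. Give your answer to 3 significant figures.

3030

Series of exponential components: λ_sys = Σ λ_i
λ_sys = 0.000094 + 0.0000033 + 0.0000086 + 0.0000037 + 0.00022 = 3.2960e-04 /h
MTBF = 1 / λ_sys = 3030 h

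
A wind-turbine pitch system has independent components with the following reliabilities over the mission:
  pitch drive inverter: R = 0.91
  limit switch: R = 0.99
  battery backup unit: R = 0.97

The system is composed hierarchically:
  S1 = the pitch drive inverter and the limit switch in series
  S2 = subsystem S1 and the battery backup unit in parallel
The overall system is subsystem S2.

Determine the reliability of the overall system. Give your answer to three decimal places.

0.997

Series (pitch drive inverter and limit switch): 0.91000 × 0.99000 = 0.90090
Parallel ([0.90090] and battery backup unit): 1 − (1 − 0.90090)(1 − 0.97000) = 0.997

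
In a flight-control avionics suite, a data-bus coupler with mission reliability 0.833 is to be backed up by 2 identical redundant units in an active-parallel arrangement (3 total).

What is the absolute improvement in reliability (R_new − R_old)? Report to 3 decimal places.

0.162

R_before = 0.833
R_after = 1 − (1 − 0.833)^3 = 0.995
ΔR = 0.995 − 0.833 = 0.162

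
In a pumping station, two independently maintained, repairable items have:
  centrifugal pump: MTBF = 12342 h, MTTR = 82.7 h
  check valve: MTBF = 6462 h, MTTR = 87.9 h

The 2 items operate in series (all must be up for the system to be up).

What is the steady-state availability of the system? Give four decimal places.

A(centrifugal pump) = MTBF/(MTBF+MTTR) = 12342/(12342+82.7) = 0.993344
A(check valve) = MTBF/(MTBF+MTTR) = 6462/(6462+87.9) = 0.986580
Series availability: 0.993344 × 0.986580 = 0.9800

0.9800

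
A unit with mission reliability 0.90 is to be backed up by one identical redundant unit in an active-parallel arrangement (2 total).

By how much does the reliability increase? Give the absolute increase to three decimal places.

0.090

R_before = 0.90
R_after = 1 − (1 − 0.90)^2 = 0.990
ΔR = 0.990 − 0.90 = 0.090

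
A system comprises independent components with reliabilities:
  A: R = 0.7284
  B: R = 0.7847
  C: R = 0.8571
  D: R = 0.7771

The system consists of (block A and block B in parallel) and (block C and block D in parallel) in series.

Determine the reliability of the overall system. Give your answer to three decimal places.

0.912

Parallel (A and B): 1 − (1 − 0.72840)(1 − 0.78470) = 0.94152
Parallel (C and D): 1 − (1 − 0.85710)(1 − 0.77710) = 0.96815
Series ([0.94152] and [0.96815]): 0.94152 × 0.96815 = 0.912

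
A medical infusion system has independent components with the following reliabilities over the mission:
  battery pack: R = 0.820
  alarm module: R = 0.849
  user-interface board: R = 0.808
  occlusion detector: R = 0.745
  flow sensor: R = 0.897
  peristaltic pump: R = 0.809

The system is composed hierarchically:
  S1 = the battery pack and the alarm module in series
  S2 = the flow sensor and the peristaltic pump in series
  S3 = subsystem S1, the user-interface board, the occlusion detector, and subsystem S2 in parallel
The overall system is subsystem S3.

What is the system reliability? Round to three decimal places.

Series (battery pack and alarm module): 0.82000 × 0.84900 = 0.69618
Series (flow sensor and peristaltic pump): 0.89700 × 0.80900 = 0.72567
Parallel ([0.69618], user-interface board, occlusion detector, and [0.72567]): 1 − (1 − 0.69618)(1 − 0.80800)(1 − 0.74500)(1 − 0.72567) = 0.996

0.996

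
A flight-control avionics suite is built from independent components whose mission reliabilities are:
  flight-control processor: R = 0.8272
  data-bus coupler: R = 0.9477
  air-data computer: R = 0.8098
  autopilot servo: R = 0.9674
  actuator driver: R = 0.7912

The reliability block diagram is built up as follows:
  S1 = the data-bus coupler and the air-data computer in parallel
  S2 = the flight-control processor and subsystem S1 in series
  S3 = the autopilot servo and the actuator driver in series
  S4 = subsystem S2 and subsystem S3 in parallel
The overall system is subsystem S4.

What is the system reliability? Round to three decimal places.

Parallel (data-bus coupler and air-data computer): 1 − (1 − 0.94770)(1 − 0.80980) = 0.99005
Series (flight-control processor and [0.99005]): 0.82720 × 0.99005 = 0.81897
Series (autopilot servo and actuator driver): 0.96740 × 0.79120 = 0.76541
Parallel ([0.81897] and [0.76541]): 1 − (1 − 0.81897)(1 − 0.76541) = 0.958

0.958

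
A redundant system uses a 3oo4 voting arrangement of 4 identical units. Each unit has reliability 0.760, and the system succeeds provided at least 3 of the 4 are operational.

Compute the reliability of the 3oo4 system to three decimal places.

R = Σ_{i=3}^{4} C(4,i) p^i (1−p)^{4−i} with p = 0.760
C(4,3)·0.760^3·0.240^1 = 0.42142
C(4,4)·0.760^4·0.240^0 = 0.33362
Sum = 0.755

0.755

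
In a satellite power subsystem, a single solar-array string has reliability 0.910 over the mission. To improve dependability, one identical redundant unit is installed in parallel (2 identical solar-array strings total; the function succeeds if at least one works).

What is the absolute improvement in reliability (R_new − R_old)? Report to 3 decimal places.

R_before = 0.910
R_after = 1 − (1 − 0.910)^2 = 0.992
ΔR = 0.992 − 0.910 = 0.082

0.082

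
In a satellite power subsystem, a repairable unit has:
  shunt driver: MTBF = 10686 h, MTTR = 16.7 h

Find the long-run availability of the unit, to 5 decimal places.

A(shunt driver) = MTBF/(MTBF+MTTR) = 10686/(10686+16.7) = 0.99844

0.99844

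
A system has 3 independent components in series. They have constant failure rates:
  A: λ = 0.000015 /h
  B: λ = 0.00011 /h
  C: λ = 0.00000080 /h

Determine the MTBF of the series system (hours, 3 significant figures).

Series of exponential components: λ_sys = Σ λ_i
λ_sys = 0.000015 + 0.00011 + 0.00000080 = 1.2580e-04 /h
MTBF = 1 / λ_sys = 7950 h

7950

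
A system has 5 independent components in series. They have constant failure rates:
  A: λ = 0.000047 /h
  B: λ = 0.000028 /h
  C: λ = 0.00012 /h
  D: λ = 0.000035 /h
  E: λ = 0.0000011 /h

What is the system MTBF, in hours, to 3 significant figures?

4330

Series of exponential components: λ_sys = Σ λ_i
λ_sys = 0.000047 + 0.000028 + 0.00012 + 0.000035 + 0.0000011 = 2.3110e-04 /h
MTBF = 1 / λ_sys = 4330 h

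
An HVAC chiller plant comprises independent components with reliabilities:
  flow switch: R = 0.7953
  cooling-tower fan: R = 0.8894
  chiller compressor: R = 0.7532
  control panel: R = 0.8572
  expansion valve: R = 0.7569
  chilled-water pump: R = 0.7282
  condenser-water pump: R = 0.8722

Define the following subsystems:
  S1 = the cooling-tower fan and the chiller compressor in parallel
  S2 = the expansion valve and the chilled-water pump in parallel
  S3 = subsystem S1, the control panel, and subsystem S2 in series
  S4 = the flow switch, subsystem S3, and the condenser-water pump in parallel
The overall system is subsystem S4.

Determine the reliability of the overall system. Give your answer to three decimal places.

0.994

Parallel (cooling-tower fan and chiller compressor): 1 − (1 − 0.88940)(1 − 0.75320) = 0.97270
Parallel (expansion valve and chilled-water pump): 1 − (1 − 0.75690)(1 − 0.72820) = 0.93393
Series ([0.97270], control panel, and [0.93393]): 0.97270 × 0.85720 × 0.93393 = 0.77871
Parallel (flow switch, [0.77871], and condenser-water pump): 1 − (1 − 0.79530)(1 − 0.77871)(1 − 0.87220) = 0.994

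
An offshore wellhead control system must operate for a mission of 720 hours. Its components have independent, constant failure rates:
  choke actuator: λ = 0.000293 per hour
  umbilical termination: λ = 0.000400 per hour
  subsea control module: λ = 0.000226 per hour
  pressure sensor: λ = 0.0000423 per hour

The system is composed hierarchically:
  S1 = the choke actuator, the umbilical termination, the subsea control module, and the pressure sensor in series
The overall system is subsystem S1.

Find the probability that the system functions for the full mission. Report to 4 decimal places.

R(choke actuator) = exp(−0.000293 × 720) = 0.809806
R(umbilical termination) = exp(−0.000400 × 720) = 0.749762
R(subsea control module) = exp(−0.000226 × 720) = 0.849829
R(pressure sensor) = exp(−0.0000423 × 720) = 0.970003
Series (choke actuator, umbilical termination, subsea control module, and pressure sensor): 0.809806 × 0.749762 × 0.849829 × 0.970003 = 0.5005

0.5005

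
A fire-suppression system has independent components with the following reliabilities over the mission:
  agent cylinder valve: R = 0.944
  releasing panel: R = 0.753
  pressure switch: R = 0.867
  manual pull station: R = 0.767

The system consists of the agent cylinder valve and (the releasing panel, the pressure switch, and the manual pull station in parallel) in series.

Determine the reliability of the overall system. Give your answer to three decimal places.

Parallel (releasing panel, pressure switch, and manual pull station): 1 − (1 − 0.75300)(1 − 0.86700)(1 − 0.76700) = 0.99235
Series (agent cylinder valve and [0.99235]): 0.94400 × 0.99235 = 0.937

0.937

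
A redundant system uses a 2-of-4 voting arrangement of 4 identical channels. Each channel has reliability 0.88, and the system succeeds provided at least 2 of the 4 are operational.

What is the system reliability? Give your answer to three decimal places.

0.994

R = Σ_{i=2}^{4} C(4,i) p^i (1−p)^{4−i} with p = 0.88
C(4,2)·0.88^2·0.12^2 = 0.06691
C(4,3)·0.88^3·0.12^1 = 0.32711
C(4,4)·0.88^4·0.12^0 = 0.59970
Sum = 0.994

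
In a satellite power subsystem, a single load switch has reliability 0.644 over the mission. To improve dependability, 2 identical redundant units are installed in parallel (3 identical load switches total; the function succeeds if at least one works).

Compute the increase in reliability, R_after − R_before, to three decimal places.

R_before = 0.644
R_after = 1 − (1 − 0.644)^3 = 0.955
ΔR = 0.955 − 0.644 = 0.311

0.311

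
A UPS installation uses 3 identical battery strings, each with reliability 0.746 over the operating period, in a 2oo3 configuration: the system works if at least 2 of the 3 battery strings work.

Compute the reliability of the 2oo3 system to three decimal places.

R = Σ_{i=2}^{3} C(3,i) p^i (1−p)^{3−i} with p = 0.746
C(3,2)·0.746^2·0.254^1 = 0.42407
C(3,3)·0.746^3·0.254^0 = 0.41516
Sum = 0.839

0.839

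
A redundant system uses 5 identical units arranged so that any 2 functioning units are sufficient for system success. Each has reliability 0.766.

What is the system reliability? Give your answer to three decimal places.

0.988

R = Σ_{i=2}^{5} C(5,i) p^i (1−p)^{5−i} with p = 0.766
C(5,2)·0.766^2·0.234^3 = 0.07518
C(5,3)·0.766^3·0.234^2 = 0.24610
C(5,4)·0.766^4·0.234^1 = 0.40281
C(5,5)·0.766^5·0.234^0 = 0.26372
Sum = 0.988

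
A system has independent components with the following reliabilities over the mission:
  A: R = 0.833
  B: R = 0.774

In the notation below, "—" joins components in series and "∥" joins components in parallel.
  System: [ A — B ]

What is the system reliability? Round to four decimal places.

0.6447

Series (A and B): 0.833000 × 0.774000 = 0.6447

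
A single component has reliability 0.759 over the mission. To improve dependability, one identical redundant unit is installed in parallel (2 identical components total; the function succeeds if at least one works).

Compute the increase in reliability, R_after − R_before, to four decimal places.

R_before = 0.759
R_after = 1 − (1 − 0.759)^2 = 0.9419
ΔR = 0.9419 − 0.759 = 0.1829

0.1829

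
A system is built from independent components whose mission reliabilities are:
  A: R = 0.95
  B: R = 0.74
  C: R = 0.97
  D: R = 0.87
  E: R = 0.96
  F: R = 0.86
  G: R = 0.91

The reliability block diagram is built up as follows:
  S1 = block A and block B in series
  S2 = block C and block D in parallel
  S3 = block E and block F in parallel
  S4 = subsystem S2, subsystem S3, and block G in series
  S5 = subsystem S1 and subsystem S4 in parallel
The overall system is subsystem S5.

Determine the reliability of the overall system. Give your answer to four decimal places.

0.9707

Series (A and B): 0.950000 × 0.740000 = 0.703000
Parallel (C and D): 1 − (1 − 0.970000)(1 − 0.870000) = 0.996100
Parallel (E and F): 1 − (1 − 0.960000)(1 − 0.860000) = 0.994400
Series ([0.996100], [0.994400], and G): 0.996100 × 0.994400 × 0.910000 = 0.901375
Parallel ([0.703000] and [0.901375]): 1 − (1 − 0.703000)(1 − 0.901375) = 0.9707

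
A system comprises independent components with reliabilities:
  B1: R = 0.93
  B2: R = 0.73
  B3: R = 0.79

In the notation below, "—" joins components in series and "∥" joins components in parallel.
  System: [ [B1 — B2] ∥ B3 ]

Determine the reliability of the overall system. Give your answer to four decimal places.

Series (B1 and B2): 0.930000 × 0.730000 = 0.678900
Parallel ([0.678900] and B3): 1 − (1 − 0.678900)(1 − 0.790000) = 0.9326

0.9326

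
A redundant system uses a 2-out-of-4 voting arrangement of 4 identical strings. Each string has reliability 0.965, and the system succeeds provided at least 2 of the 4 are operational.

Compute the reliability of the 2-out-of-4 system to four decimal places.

R = Σ_{i=2}^{4} C(4,i) p^i (1−p)^{4−i} with p = 0.965
C(4,2)·0.965^2·0.035^2 = 0.006845
C(4,3)·0.965^3·0.035^1 = 0.125808
C(4,4)·0.965^4·0.035^0 = 0.867180
Sum = 0.9998

0.9998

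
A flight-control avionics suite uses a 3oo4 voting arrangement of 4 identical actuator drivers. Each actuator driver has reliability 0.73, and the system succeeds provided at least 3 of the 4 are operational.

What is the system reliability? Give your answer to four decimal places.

R = Σ_{i=3}^{4} C(4,i) p^i (1−p)^{4−i} with p = 0.73
C(4,3)·0.73^3·0.27^1 = 0.420138
C(4,4)·0.73^4·0.27^0 = 0.283982
Sum = 0.7041

0.7041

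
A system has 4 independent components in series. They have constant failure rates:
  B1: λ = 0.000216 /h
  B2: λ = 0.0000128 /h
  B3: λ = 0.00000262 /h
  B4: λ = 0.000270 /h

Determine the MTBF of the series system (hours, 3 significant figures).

Series of exponential components: λ_sys = Σ λ_i
λ_sys = 0.000216 + 0.0000128 + 0.00000262 + 0.000270 = 5.0142e-04 /h
MTBF = 1 / λ_sys = 1990 h

1990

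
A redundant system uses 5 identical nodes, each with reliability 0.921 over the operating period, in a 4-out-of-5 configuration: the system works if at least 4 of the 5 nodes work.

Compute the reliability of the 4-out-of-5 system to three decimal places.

0.947

R = Σ_{i=4}^{5} C(5,i) p^i (1−p)^{5−i} with p = 0.921
C(5,4)·0.921^4·0.079^1 = 0.28421
C(5,5)·0.921^5·0.079^0 = 0.66267
Sum = 0.947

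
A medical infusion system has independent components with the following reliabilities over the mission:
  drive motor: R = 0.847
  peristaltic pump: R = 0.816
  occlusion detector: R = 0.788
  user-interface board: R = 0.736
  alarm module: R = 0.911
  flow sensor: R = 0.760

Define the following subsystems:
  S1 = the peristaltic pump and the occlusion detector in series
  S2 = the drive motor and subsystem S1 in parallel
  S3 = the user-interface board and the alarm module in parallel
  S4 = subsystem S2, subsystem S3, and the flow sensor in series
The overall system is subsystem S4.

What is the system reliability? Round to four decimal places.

Series (peristaltic pump and occlusion detector): 0.816000 × 0.788000 = 0.643008
Parallel (drive motor and [0.643008]): 1 − (1 − 0.847000)(1 − 0.643008) = 0.945380
Parallel (user-interface board and alarm module): 1 − (1 − 0.736000)(1 − 0.911000) = 0.976504
Series ([0.945380], [0.976504], and flow sensor): 0.945380 × 0.976504 × 0.760000 = 0.7016

0.7016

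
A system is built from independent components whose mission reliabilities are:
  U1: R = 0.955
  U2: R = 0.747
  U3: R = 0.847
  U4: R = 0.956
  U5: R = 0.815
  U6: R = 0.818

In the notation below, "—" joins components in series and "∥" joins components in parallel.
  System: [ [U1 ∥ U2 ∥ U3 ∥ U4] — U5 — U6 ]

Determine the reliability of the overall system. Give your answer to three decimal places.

0.667

Parallel (U1, U2, U3, and U4): 1 − (1 − 0.95500)(1 − 0.74700)(1 − 0.84700)(1 − 0.95600) = 0.99992
Series ([0.99992], U5, and U6): 0.99992 × 0.81500 × 0.81800 = 0.667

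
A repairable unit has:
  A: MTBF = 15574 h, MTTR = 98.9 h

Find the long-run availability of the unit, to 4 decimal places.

0.9937

A(A) = MTBF/(MTBF+MTTR) = 15574/(15574+98.9) = 0.9937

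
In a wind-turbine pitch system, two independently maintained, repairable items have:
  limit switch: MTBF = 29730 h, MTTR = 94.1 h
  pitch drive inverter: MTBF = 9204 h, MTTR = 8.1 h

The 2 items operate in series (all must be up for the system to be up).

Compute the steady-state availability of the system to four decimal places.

0.9960

A(limit switch) = MTBF/(MTBF+MTTR) = 29730/(29730+94.1) = 0.996845
A(pitch drive inverter) = MTBF/(MTBF+MTTR) = 9204/(9204+8.1) = 0.999121
Series availability: 0.996845 × 0.999121 = 0.9960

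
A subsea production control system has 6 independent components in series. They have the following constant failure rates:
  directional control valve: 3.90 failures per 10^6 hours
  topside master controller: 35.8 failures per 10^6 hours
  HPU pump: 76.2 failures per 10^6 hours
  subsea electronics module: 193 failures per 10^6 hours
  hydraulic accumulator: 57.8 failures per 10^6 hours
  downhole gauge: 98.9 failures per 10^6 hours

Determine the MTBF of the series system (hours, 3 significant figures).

Series of exponential components: λ_sys = Σ λ_i
λ_sys = 0.00000390 + 0.0000358 + 0.0000762 + 0.000193 + 0.0000578 + 0.0000989 = 4.6560e-04 /h
MTBF = 1 / λ_sys = 2150 h

2150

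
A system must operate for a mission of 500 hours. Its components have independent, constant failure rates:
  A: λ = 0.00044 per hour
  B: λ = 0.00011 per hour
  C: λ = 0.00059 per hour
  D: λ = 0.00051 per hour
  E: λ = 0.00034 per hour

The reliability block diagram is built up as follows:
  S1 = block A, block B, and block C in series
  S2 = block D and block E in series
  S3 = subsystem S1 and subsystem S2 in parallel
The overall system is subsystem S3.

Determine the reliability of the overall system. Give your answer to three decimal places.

0.850

R(A) = exp(−0.00044 × 500) = 0.80252
R(B) = exp(−0.00011 × 500) = 0.94649
R(C) = exp(−0.00059 × 500) = 0.74453
R(D) = exp(−0.00051 × 500) = 0.77492
R(E) = exp(−0.00034 × 500) = 0.84366
Series (A, B, and C): 0.80252 × 0.94649 × 0.74453 = 0.56553
Series (D and E): 0.77492 × 0.84366 = 0.65377
Parallel ([0.56553] and [0.65377]): 1 − (1 − 0.56553)(1 − 0.65377) = 0.850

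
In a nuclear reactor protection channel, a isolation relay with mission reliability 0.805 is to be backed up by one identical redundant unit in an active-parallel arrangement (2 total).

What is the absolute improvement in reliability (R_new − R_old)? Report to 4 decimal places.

R_before = 0.805
R_after = 1 − (1 − 0.805)^2 = 0.9620
ΔR = 0.9620 − 0.805 = 0.1570

0.1570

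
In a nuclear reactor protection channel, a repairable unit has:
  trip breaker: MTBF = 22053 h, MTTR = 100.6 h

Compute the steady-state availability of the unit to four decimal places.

0.9955

A(trip breaker) = MTBF/(MTBF+MTTR) = 22053/(22053+100.6) = 0.9955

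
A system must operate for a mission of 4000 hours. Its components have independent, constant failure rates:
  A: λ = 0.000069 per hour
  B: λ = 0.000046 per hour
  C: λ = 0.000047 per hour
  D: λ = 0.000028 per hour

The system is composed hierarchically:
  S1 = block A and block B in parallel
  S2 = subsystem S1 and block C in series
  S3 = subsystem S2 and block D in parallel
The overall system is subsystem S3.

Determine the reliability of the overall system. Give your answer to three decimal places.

R(A) = exp(−0.000069 × 4000) = 0.75881
R(B) = exp(−0.000046 × 4000) = 0.83194
R(C) = exp(−0.000047 × 4000) = 0.82861
R(D) = exp(−0.000028 × 4000) = 0.89404
Parallel (A and B): 1 − (1 − 0.75881)(1 − 0.83194) = 0.95947
Series ([0.95947] and C): 0.95947 × 0.82861 = 0.79503
Parallel ([0.79503] and D): 1 − (1 − 0.79503)(1 − 0.89404) = 0.978

0.978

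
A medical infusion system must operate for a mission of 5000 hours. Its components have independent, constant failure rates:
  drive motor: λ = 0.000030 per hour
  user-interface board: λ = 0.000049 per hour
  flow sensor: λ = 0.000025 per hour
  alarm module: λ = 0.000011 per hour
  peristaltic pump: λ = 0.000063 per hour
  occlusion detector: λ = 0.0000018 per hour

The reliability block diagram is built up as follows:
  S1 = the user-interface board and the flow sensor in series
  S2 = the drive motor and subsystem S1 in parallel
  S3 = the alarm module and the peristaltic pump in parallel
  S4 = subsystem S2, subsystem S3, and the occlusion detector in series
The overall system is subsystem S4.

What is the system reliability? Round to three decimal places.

R(drive motor) = exp(−0.000030 × 5000) = 0.86071
R(user-interface board) = exp(−0.000049 × 5000) = 0.78270
R(flow sensor) = exp(−0.000025 × 5000) = 0.88250
R(alarm module) = exp(−0.000011 × 5000) = 0.94649
R(peristaltic pump) = exp(−0.000063 × 5000) = 0.72979
R(occlusion detector) = exp(−0.0000018 × 5000) = 0.99104
Series (user-interface board and flow sensor): 0.78270 × 0.88250 = 0.69073
Parallel (drive motor and [0.69073]): 1 − (1 − 0.86071)(1 − 0.69073) = 0.95692
Parallel (alarm module and peristaltic pump): 1 − (1 − 0.94649)(1 − 0.72979) = 0.98554
Series ([0.95692], [0.98554], and occlusion detector): 0.95692 × 0.98554 × 0.99104 = 0.935

0.935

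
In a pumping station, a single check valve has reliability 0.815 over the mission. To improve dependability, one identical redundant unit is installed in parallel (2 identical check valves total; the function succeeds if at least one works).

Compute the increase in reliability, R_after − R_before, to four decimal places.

R_before = 0.815
R_after = 1 − (1 − 0.815)^2 = 0.9658
ΔR = 0.9658 − 0.815 = 0.1508

0.1508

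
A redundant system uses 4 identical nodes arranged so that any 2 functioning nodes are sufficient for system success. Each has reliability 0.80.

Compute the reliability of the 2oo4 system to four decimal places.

0.9728

R = Σ_{i=2}^{4} C(4,i) p^i (1−p)^{4−i} with p = 0.80
C(4,2)·0.80^2·0.20^2 = 0.153600
C(4,3)·0.80^3·0.20^1 = 0.409600
C(4,4)·0.80^4·0.20^0 = 0.409600
Sum = 0.9728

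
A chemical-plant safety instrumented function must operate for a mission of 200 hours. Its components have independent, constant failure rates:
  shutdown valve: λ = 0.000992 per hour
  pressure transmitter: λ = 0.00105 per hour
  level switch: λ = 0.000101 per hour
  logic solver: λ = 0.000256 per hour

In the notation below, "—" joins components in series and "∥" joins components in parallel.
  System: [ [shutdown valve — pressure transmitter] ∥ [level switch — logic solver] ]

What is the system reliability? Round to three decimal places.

0.977

R(shutdown valve) = exp(−0.000992 × 200) = 0.82004
R(pressure transmitter) = exp(−0.00105 × 200) = 0.81058
R(level switch) = exp(−0.000101 × 200) = 0.98000
R(logic solver) = exp(−0.000256 × 200) = 0.95009
Series (shutdown valve and pressure transmitter): 0.82004 × 0.81058 = 0.66471
Series (level switch and logic solver): 0.98000 × 0.95009 = 0.93109
Parallel ([0.66471] and [0.93109]): 1 − (1 − 0.66471)(1 − 0.93109) = 0.977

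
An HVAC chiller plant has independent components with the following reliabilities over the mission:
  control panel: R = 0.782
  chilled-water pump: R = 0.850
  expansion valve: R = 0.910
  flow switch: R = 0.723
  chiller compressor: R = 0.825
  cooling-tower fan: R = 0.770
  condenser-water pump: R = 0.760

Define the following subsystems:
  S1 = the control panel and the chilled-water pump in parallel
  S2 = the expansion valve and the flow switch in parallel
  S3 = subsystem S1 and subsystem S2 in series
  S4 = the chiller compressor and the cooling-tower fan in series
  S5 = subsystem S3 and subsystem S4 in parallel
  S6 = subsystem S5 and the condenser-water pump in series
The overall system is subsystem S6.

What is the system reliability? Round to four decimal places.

Parallel (control panel and chilled-water pump): 1 − (1 − 0.782000)(1 − 0.850000) = 0.967300
Parallel (expansion valve and flow switch): 1 − (1 − 0.910000)(1 − 0.723000) = 0.975070
Series ([0.967300] and [0.975070]): 0.967300 × 0.975070 = 0.943185
Series (chiller compressor and cooling-tower fan): 0.825000 × 0.770000 = 0.635250
Parallel ([0.943185] and [0.635250]): 1 − (1 − 0.943185)(1 − 0.635250) = 0.979277
Series ([0.979277] and condenser-water pump): 0.979277 × 0.760000 = 0.7443

0.7443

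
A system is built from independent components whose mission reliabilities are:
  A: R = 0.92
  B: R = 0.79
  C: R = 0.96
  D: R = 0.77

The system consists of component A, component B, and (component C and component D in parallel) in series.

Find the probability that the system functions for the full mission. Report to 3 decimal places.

0.720

Parallel (C and D): 1 − (1 − 0.96000)(1 − 0.77000) = 0.99080
Series (A, B, and [0.99080]): 0.92000 × 0.79000 × 0.99080 = 0.720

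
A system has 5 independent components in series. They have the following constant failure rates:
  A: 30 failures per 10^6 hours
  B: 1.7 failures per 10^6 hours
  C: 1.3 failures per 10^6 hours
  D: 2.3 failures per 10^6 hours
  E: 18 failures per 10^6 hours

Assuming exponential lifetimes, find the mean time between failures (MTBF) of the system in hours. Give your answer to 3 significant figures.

18800

Series of exponential components: λ_sys = Σ λ_i
λ_sys = 0.000030 + 0.0000017 + 0.0000013 + 0.0000023 + 0.000018 = 5.3300e-05 /h
MTBF = 1 / λ_sys = 18800 h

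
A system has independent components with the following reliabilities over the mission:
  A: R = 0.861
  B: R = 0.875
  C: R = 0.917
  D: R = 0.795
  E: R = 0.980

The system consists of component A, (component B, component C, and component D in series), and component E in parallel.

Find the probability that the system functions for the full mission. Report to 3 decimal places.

0.999

Series (B, C, and D): 0.87500 × 0.91700 × 0.79500 = 0.63789
Parallel (A, [0.63789], and E): 1 − (1 − 0.86100)(1 − 0.63789)(1 − 0.98000) = 0.999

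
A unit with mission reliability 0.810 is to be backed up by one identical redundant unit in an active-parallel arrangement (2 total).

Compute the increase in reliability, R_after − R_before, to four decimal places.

R_before = 0.810
R_after = 1 − (1 − 0.810)^2 = 0.9639
ΔR = 0.9639 − 0.810 = 0.1539

0.1539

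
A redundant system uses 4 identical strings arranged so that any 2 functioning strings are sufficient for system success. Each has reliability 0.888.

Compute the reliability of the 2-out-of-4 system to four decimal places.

R = Σ_{i=2}^{4} C(4,i) p^i (1−p)^{4−i} with p = 0.888
C(4,2)·0.888^2·0.112^2 = 0.059349
C(4,3)·0.888^3·0.112^1 = 0.313702
C(4,4)·0.888^4·0.112^0 = 0.621802
Sum = 0.9949

0.9949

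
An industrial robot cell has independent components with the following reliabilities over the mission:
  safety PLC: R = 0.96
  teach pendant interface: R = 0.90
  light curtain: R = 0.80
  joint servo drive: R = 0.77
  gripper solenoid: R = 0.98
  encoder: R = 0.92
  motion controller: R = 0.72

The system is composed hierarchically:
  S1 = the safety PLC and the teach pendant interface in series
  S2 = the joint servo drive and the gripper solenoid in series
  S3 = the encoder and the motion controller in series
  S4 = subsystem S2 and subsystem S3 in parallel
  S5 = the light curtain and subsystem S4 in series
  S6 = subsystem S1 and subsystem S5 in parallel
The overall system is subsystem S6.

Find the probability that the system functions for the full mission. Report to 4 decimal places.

Series (safety PLC and teach pendant interface): 0.960000 × 0.900000 = 0.864000
Series (joint servo drive and gripper solenoid): 0.770000 × 0.980000 = 0.754600
Series (encoder and motion controller): 0.920000 × 0.720000 = 0.662400
Parallel ([0.754600] and [0.662400]): 1 − (1 − 0.754600)(1 − 0.662400) = 0.917153
Series (light curtain and [0.917153]): 0.800000 × 0.917153 = 0.733722
Parallel ([0.864000] and [0.733722]): 1 − (1 − 0.864000)(1 − 0.733722) = 0.9638

0.9638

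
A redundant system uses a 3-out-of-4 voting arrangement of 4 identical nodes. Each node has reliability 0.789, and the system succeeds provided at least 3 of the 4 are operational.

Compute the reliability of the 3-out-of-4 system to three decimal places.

0.802

R = Σ_{i=3}^{4} C(4,i) p^i (1−p)^{4−i} with p = 0.789
C(4,3)·0.789^3·0.211^1 = 0.41455
C(4,4)·0.789^4·0.211^0 = 0.38753
Sum = 0.802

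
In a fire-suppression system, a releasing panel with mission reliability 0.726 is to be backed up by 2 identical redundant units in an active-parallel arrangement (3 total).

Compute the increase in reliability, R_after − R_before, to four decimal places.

0.2534

R_before = 0.726
R_after = 1 − (1 − 0.726)^3 = 0.9794
ΔR = 0.9794 − 0.726 = 0.2534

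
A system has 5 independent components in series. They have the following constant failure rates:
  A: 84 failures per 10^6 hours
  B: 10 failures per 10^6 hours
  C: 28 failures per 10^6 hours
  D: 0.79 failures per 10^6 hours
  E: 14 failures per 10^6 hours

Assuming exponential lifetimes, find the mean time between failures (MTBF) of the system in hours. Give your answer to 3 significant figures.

7310

Series of exponential components: λ_sys = Σ λ_i
λ_sys = 0.000084 + 0.000010 + 0.000028 + 0.00000079 + 0.000014 = 1.3679e-04 /h
MTBF = 1 / λ_sys = 7310 h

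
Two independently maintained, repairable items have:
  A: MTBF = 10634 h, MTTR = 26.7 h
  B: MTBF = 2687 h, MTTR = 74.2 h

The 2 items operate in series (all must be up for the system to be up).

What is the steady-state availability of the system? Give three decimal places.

A(A) = MTBF/(MTBF+MTTR) = 10634/(10634+26.7) = 0.997495
A(B) = MTBF/(MTBF+MTTR) = 2687/(2687+74.2) = 0.973128
Series availability: 0.997495 × 0.973128 = 0.971

0.971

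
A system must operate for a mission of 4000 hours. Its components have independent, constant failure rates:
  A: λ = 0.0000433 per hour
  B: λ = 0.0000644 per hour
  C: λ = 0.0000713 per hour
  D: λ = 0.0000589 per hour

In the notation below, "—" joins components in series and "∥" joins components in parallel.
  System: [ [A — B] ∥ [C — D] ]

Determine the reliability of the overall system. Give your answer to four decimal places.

0.8579

R(A) = exp(−0.0000433 × 4000) = 0.840969
R(B) = exp(−0.0000644 × 4000) = 0.772904
R(C) = exp(−0.0000713 × 4000) = 0.751864
R(D) = exp(−0.0000589 × 4000) = 0.790097
Series (A and B): 0.840969 × 0.772904 = 0.649988
Series (C and D): 0.751864 × 0.790097 = 0.594045
Parallel ([0.649988] and [0.594045]): 1 − (1 − 0.649988)(1 − 0.594045) = 0.8579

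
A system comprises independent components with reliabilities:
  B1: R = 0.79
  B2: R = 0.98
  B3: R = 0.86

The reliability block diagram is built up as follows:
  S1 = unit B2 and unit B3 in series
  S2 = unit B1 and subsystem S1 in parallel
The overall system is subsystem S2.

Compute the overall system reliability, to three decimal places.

Series (B2 and B3): 0.98000 × 0.86000 = 0.84280
Parallel (B1 and [0.84280]): 1 − (1 − 0.79000)(1 − 0.84280) = 0.967

0.967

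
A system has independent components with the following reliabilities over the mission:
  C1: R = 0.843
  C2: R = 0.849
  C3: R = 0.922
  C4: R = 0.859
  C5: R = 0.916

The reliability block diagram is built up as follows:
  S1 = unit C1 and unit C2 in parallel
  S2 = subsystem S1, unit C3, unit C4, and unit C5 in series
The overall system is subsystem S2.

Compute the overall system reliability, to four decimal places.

0.7083

Parallel (C1 and C2): 1 − (1 − 0.843000)(1 − 0.849000) = 0.976293
Series ([0.976293], C3, C4, and C5): 0.976293 × 0.922000 × 0.859000 × 0.916000 = 0.7083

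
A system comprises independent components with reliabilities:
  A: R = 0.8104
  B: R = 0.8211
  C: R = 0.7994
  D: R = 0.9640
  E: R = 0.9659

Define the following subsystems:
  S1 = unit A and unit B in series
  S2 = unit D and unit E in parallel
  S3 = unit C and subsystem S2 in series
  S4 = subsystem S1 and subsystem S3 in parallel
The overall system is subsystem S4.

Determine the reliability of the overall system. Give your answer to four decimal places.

0.9326

Series (A and B): 0.810400 × 0.821100 = 0.665419
Parallel (D and E): 1 − (1 − 0.964000)(1 − 0.965900) = 0.998772
Series (C and [0.998772]): 0.799400 × 0.998772 = 0.798418
Parallel ([0.665419] and [0.798418]): 1 − (1 − 0.665419)(1 − 0.798418) = 0.9326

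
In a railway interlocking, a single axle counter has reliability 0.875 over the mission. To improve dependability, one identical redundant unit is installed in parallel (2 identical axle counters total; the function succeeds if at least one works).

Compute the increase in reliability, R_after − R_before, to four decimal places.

0.1094

R_before = 0.875
R_after = 1 − (1 − 0.875)^2 = 0.9844
ΔR = 0.9844 − 0.875 = 0.1094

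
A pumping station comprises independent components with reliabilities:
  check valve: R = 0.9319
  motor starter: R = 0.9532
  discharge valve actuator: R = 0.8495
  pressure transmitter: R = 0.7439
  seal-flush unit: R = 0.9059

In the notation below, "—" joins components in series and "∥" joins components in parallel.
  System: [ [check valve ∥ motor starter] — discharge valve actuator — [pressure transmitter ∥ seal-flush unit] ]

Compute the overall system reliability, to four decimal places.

Parallel (check valve and motor starter): 1 − (1 − 0.931900)(1 − 0.953200) = 0.996813
Parallel (pressure transmitter and seal-flush unit): 1 − (1 − 0.743900)(1 − 0.905900) = 0.975901
Series ([0.996813], discharge valve actuator, and [0.975901]): 0.996813 × 0.849500 × 0.975901 = 0.8264

0.8264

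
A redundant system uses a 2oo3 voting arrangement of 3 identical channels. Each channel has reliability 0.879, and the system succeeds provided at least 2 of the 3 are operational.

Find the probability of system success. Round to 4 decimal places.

R = Σ_{i=2}^{3} C(3,i) p^i (1−p)^{3−i} with p = 0.879
C(3,2)·0.879^2·0.121^1 = 0.280469
C(3,3)·0.879^3·0.121^0 = 0.679151
Sum = 0.9596

0.9596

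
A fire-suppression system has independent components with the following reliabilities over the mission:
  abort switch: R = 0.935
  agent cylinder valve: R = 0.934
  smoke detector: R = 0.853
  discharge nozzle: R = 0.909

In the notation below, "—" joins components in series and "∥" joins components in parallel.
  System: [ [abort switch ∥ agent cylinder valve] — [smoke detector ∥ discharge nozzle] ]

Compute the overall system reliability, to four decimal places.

Parallel (abort switch and agent cylinder valve): 1 − (1 − 0.935000)(1 − 0.934000) = 0.995710
Parallel (smoke detector and discharge nozzle): 1 − (1 − 0.853000)(1 − 0.909000) = 0.986623
Series ([0.995710] and [0.986623]): 0.995710 × 0.986623 = 0.9824

0.9824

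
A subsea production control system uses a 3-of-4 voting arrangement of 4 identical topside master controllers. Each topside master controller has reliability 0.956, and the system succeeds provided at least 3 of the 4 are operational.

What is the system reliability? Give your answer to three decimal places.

0.989

R = Σ_{i=3}^{4} C(4,i) p^i (1−p)^{4−i} with p = 0.956
C(4,3)·0.956^3·0.044^1 = 0.15378
C(4,4)·0.956^4·0.044^0 = 0.83528
Sum = 0.989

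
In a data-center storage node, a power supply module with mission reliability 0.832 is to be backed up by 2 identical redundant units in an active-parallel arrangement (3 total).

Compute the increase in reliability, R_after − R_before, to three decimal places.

R_before = 0.832
R_after = 1 − (1 − 0.832)^3 = 0.995
ΔR = 0.995 − 0.832 = 0.163

0.163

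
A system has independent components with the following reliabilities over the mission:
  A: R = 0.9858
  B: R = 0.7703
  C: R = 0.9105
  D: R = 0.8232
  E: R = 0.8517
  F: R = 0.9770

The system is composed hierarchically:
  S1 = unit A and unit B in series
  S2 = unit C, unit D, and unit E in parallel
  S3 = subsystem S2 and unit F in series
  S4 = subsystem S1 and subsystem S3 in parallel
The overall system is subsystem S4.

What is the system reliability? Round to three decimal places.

Series (A and B): 0.98580 × 0.77030 = 0.75936
Parallel (C, D, and E): 1 − (1 − 0.91050)(1 − 0.82320)(1 − 0.85170) = 0.99765
Series ([0.99765] and F): 0.99765 × 0.97700 = 0.97470
Parallel ([0.75936] and [0.97470]): 1 − (1 − 0.75936)(1 − 0.97470) = 0.994

0.994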